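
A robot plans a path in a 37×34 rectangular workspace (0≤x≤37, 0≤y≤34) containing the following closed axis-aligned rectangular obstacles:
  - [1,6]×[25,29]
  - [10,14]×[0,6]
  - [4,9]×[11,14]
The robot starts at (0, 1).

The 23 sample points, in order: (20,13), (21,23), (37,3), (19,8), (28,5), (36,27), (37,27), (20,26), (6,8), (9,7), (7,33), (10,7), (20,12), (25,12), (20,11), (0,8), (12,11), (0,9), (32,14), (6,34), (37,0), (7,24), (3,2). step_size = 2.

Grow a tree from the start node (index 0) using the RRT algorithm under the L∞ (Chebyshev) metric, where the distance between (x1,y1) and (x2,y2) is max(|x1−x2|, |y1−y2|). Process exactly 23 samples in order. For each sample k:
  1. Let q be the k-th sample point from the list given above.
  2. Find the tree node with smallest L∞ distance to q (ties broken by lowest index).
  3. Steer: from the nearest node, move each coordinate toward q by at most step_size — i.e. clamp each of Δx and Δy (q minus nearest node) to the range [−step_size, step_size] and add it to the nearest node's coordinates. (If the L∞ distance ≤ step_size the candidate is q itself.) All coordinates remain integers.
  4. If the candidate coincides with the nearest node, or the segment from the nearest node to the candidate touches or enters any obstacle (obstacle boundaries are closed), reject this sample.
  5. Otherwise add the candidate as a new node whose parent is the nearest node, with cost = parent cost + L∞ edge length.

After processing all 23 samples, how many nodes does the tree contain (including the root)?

Node count: 22

1. q=(20,13) nearest=0 d=20 new=(2,3) → add node 1 parent=0 cost=2
2. q=(21,23) nearest=1 d=20 new=(4,5) → add node 2 parent=1 cost=4
3. q=(37,3) nearest=2 d=33 new=(6,3) → add node 3 parent=2 cost=6
4. q=(19,8) nearest=3 d=13 new=(8,5) → add node 4 parent=3 cost=8
5. q=(28,5) nearest=4 d=20 new=(10,5) → blocked by [10,14]×[0,6], reject
6. q=(36,27) nearest=4 d=28 new=(10,7) → add node 5 parent=4 cost=10
7. q=(37,27) nearest=5 d=27 new=(12,9) → add node 6 parent=5 cost=12
8. q=(20,26) nearest=6 d=17 new=(14,11) → add node 7 parent=6 cost=14
9. q=(6,8) nearest=2 d=3 new=(6,7) → add node 8 parent=2 cost=6
10. q=(9,7) nearest=5 d=1 new=(9,7) → add node 9 parent=5 cost=11
11. q=(7,33) nearest=7 d=22 new=(12,13) → add node 10 parent=7 cost=16
12. q=(10,7) nearest=5 d=0 → coincident, reject
13. q=(20,12) nearest=7 d=6 new=(16,12) → add node 11 parent=7 cost=16
14. q=(25,12) nearest=11 d=9 new=(18,12) → add node 12 parent=11 cost=18
15. q=(20,11) nearest=12 d=2 new=(20,11) → add node 13 parent=12 cost=20
16. q=(0,8) nearest=2 d=4 new=(2,7) → add node 14 parent=2 cost=6
17. q=(12,11) nearest=6 d=2 new=(12,11) → add node 15 parent=6 cost=14
18. q=(0,9) nearest=14 d=2 new=(0,9) → add node 16 parent=14 cost=8
19. q=(32,14) nearest=13 d=12 new=(22,13) → add node 17 parent=13 cost=22
20. q=(6,34) nearest=10 d=21 new=(10,15) → add node 18 parent=10 cost=18
21. q=(37,0) nearest=17 d=15 new=(24,11) → add node 19 parent=17 cost=24
22. q=(7,24) nearest=18 d=9 new=(8,17) → add node 20 parent=18 cost=20
23. q=(3,2) nearest=1 d=1 new=(3,2) → add node 21 parent=1 cost=3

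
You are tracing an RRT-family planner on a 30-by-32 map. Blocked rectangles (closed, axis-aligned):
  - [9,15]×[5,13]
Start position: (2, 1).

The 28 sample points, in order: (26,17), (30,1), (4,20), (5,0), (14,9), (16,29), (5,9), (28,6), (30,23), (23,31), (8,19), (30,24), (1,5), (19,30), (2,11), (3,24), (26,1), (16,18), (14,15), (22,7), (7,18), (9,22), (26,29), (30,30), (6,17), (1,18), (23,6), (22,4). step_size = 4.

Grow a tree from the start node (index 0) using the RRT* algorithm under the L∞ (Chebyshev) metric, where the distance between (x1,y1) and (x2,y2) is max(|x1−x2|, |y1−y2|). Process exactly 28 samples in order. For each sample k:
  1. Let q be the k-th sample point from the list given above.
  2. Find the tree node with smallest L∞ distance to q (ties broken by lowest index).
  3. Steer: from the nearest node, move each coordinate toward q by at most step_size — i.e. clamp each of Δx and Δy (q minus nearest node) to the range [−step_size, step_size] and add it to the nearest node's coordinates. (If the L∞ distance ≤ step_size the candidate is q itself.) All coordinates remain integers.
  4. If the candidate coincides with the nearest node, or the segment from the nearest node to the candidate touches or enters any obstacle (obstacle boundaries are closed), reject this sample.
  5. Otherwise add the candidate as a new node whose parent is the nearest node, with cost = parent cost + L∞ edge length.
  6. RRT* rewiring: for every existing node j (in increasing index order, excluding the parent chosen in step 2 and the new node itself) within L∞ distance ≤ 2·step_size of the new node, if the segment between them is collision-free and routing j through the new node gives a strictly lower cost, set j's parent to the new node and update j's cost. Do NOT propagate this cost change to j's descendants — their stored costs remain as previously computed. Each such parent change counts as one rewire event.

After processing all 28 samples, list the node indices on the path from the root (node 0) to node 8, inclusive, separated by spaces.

1. q=(26,17) nearest=0 d=24 new=(6,5) → add node 1 parent=0 cost=4
2. q=(30,1) nearest=1 d=24 new=(10,1) → add node 2 parent=1 cost=8
3. q=(4,20) nearest=1 d=15 new=(4,9) → add node 3 parent=1 cost=8
4. q=(5,0) nearest=0 d=3 new=(5,0) → add node 4 parent=0 cost=3
5. q=(14,9) nearest=1 d=8 new=(10,9) → blocked by [9,15]×[5,13], reject
6. q=(16,29) nearest=3 d=20 new=(8,13) → add node 5 parent=3 cost=12
7. q=(5,9) nearest=3 d=1 new=(5,9) → add node 6 parent=3 cost=9
8. q=(28,6) nearest=2 d=18 new=(14,5) → blocked by [9,15]×[5,13], reject
9. q=(30,23) nearest=2 d=22 new=(14,5) → blocked by [9,15]×[5,13], reject
10. q=(23,31) nearest=5 d=18 new=(12,17) → add node 7 parent=5 cost=16
11. q=(8,19) nearest=7 d=4 new=(8,19) → add node 8 parent=7 cost=20
12. q=(30,24) nearest=7 d=18 new=(16,21) → add node 9 parent=7 cost=20
13. q=(1,5) nearest=0 d=4 new=(1,5) → add node 10 parent=0 cost=4; rewire 6→10 (8<9)
14. q=(19,30) nearest=9 d=9 new=(19,25) → add node 11 parent=9 cost=24
15. q=(2,11) nearest=3 d=2 new=(2,11) → add node 12 parent=3 cost=10; rewire 8→12 (18<20)
16. q=(3,24) nearest=8 d=5 new=(4,23) → add node 13 parent=8 cost=22
17. q=(26,1) nearest=2 d=16 new=(14,1) → add node 14 parent=2 cost=12
18. q=(16,18) nearest=9 d=3 new=(16,18) → add node 15 parent=9 cost=23
19. q=(14,15) nearest=7 d=2 new=(14,15) → add node 16 parent=7 cost=18; rewire 15→16 (21<23)
20. q=(22,7) nearest=14 d=8 new=(18,5) → add node 17 parent=14 cost=16
21. q=(7,18) nearest=8 d=1 new=(7,18) → add node 18 parent=8 cost=19
22. q=(9,22) nearest=8 d=3 new=(9,22) → add node 19 parent=8 cost=21
23. q=(26,29) nearest=11 d=7 new=(23,29) → add node 20 parent=11 cost=28
24. q=(30,30) nearest=20 d=7 new=(27,30) → add node 21 parent=20 cost=32
25. q=(6,17) nearest=18 d=1 new=(6,17) → add node 22 parent=18 cost=20
26. q=(1,18) nearest=13 d=5 new=(1,19) → add node 23 parent=13 cost=26
27. q=(23,6) nearest=17 d=5 new=(22,6) → add node 24 parent=17 cost=20
28. q=(22,4) nearest=24 d=2 new=(22,4) → add node 25 parent=24 cost=22

Path: 0 1 3 12 8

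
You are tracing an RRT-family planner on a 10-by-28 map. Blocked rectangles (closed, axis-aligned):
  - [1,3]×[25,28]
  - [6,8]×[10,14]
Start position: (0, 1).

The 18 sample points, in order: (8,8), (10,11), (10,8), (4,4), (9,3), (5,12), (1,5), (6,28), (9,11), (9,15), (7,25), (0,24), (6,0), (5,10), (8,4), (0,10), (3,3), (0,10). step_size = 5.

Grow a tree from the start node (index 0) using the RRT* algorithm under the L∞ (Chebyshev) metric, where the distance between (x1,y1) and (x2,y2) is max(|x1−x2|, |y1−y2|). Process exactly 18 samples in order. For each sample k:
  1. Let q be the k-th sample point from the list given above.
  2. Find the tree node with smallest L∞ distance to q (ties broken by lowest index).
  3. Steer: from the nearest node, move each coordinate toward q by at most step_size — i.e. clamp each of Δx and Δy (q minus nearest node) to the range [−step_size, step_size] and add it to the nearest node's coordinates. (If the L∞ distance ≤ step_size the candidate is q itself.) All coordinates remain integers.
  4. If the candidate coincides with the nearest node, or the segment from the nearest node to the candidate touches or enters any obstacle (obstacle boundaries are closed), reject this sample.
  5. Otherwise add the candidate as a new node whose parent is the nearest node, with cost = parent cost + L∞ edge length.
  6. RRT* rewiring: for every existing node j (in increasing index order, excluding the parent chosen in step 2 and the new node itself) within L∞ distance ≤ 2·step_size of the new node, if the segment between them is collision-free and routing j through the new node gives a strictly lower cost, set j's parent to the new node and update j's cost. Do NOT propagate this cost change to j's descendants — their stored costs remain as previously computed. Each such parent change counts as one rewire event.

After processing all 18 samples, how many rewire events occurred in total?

Rewire events: 1

1. q=(8,8) nearest=0 d=8 new=(5,6) → add node 1 parent=0 cost=5
2. q=(10,11) nearest=1 d=5 new=(10,11) → add node 2 parent=1 cost=10
3. q=(10,8) nearest=2 d=3 new=(10,8) → add node 3 parent=2 cost=13
4. q=(4,4) nearest=1 d=2 new=(4,4) → add node 4 parent=1 cost=7
5. q=(9,3) nearest=1 d=4 new=(9,3) → add node 5 parent=1 cost=9
6. q=(5,12) nearest=2 d=5 new=(5,12) → blocked by [6,8]×[10,14], reject
7. q=(1,5) nearest=4 d=3 new=(1,5) → add node 6 parent=4 cost=10
8. q=(6,28) nearest=2 d=17 new=(6,16) → blocked by [6,8]×[10,14], reject
9. q=(9,11) nearest=2 d=1 new=(9,11) → add node 7 parent=2 cost=11
10. q=(9,15) nearest=2 d=4 new=(9,15) → add node 8 parent=2 cost=14
11. q=(7,25) nearest=8 d=10 new=(7,20) → add node 9 parent=8 cost=19
12. q=(0,24) nearest=9 d=7 new=(2,24) → add node 10 parent=9 cost=24
13. q=(6,0) nearest=5 d=3 new=(6,0) → add node 11 parent=5 cost=12
14. q=(5,10) nearest=1 d=4 new=(5,10) → add node 12 parent=1 cost=9
15. q=(8,4) nearest=5 d=1 new=(8,4) → add node 13 parent=5 cost=10
16. q=(0,10) nearest=1 d=5 new=(0,10) → add node 14 parent=1 cost=10
17. q=(3,3) nearest=4 d=1 new=(3,3) → add node 15 parent=4 cost=8; rewire 11→15 (11<12)
18. q=(0,10) nearest=14 d=0 → coincident, reject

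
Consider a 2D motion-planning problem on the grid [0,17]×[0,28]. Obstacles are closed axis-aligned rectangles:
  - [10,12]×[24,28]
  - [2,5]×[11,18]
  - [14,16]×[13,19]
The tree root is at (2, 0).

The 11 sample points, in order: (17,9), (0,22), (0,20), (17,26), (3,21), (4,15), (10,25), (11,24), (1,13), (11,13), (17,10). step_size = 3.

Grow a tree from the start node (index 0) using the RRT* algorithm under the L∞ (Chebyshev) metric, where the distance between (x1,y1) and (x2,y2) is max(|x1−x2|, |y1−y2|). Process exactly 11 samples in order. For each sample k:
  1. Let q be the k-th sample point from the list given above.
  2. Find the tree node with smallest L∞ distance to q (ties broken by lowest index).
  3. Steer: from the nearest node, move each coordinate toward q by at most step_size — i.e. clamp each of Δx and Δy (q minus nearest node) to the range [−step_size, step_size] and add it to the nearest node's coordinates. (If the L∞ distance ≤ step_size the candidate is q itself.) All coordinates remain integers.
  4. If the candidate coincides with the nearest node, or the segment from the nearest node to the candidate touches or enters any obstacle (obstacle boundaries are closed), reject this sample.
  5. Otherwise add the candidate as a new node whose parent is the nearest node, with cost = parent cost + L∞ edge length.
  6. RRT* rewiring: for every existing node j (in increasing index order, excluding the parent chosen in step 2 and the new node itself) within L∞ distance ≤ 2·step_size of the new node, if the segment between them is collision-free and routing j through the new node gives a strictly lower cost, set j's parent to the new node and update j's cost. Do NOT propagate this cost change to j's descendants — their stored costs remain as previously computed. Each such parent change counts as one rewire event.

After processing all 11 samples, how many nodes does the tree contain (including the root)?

Node count: 7

1. q=(17,9) nearest=0 d=15 new=(5,3) → add node 1 parent=0 cost=3
2. q=(0,22) nearest=1 d=19 new=(2,6) → add node 2 parent=1 cost=6
3. q=(0,20) nearest=2 d=14 new=(0,9) → add node 3 parent=2 cost=9
4. q=(17,26) nearest=3 d=17 new=(3,12) → blocked by [2,5]×[11,18], reject
5. q=(3,21) nearest=3 d=12 new=(3,12) → blocked by [2,5]×[11,18], reject
6. q=(4,15) nearest=3 d=6 new=(3,12) → blocked by [2,5]×[11,18], reject
7. q=(10,25) nearest=3 d=16 new=(3,12) → blocked by [2,5]×[11,18], reject
8. q=(11,24) nearest=3 d=15 new=(3,12) → blocked by [2,5]×[11,18], reject
9. q=(1,13) nearest=3 d=4 new=(1,12) → add node 4 parent=3 cost=12
10. q=(11,13) nearest=2 d=9 new=(5,9) → add node 5 parent=2 cost=9
11. q=(17,10) nearest=1 d=12 new=(8,6) → add node 6 parent=1 cost=6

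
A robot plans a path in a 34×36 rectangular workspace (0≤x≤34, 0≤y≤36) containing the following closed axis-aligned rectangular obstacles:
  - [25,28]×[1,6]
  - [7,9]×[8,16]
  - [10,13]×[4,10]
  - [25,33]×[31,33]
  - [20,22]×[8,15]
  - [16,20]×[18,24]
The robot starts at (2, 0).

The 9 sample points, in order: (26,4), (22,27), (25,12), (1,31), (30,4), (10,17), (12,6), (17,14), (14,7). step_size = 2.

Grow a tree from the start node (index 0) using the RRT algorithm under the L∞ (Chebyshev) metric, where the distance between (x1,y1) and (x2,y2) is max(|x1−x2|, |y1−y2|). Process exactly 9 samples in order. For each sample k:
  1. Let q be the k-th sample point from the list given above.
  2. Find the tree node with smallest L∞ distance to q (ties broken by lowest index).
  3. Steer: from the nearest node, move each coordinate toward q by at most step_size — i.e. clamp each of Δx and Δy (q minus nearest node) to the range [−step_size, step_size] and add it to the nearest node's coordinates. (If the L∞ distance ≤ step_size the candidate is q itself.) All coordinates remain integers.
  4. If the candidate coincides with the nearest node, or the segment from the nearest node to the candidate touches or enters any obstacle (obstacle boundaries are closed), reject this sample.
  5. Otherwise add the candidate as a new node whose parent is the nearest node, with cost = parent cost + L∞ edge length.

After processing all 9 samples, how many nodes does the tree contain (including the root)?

1. q=(26,4) nearest=0 d=24 new=(4,2) → add node 1 parent=0 cost=2
2. q=(22,27) nearest=1 d=25 new=(6,4) → add node 2 parent=1 cost=4
3. q=(25,12) nearest=2 d=19 new=(8,6) → add node 3 parent=2 cost=6
4. q=(1,31) nearest=3 d=25 new=(6,8) → add node 4 parent=3 cost=8
5. q=(30,4) nearest=3 d=22 new=(10,4) → blocked by [10,13]×[4,10], reject
6. q=(10,17) nearest=4 d=9 new=(8,10) → blocked by [7,9]×[8,16], reject
7. q=(12,6) nearest=3 d=4 new=(10,6) → blocked by [10,13]×[4,10], reject
8. q=(17,14) nearest=3 d=9 new=(10,8) → blocked by [10,13]×[4,10], reject
9. q=(14,7) nearest=3 d=6 new=(10,7) → blocked by [10,13]×[4,10], reject

Node count: 5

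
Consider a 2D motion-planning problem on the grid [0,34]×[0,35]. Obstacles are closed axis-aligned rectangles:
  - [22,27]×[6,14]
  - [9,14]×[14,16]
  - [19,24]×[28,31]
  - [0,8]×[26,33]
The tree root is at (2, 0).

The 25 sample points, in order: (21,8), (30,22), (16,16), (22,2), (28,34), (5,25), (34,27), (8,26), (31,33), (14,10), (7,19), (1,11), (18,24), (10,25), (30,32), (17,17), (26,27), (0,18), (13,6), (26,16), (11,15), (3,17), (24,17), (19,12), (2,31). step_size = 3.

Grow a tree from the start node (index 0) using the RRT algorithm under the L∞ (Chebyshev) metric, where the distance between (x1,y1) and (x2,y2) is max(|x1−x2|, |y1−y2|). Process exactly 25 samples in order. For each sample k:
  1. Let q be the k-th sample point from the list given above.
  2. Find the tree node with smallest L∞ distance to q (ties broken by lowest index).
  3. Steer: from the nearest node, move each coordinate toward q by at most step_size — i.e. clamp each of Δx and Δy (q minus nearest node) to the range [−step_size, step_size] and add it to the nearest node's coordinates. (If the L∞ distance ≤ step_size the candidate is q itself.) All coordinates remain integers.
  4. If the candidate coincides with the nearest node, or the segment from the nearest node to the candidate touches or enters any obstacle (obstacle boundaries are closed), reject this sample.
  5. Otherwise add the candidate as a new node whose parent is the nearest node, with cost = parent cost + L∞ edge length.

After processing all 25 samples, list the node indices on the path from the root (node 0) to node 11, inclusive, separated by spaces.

Path: 0 1 2 3 5 6 7 8 11

1. q=(21,8) nearest=0 d=19 new=(5,3) → add node 1 parent=0 cost=3
2. q=(30,22) nearest=1 d=25 new=(8,6) → add node 2 parent=1 cost=6
3. q=(16,16) nearest=2 d=10 new=(11,9) → add node 3 parent=2 cost=9
4. q=(22,2) nearest=3 d=11 new=(14,6) → add node 4 parent=3 cost=12
5. q=(28,34) nearest=3 d=25 new=(14,12) → add node 5 parent=3 cost=12
6. q=(5,25) nearest=5 d=13 new=(11,15) → blocked by [9,14]×[14,16], reject
7. q=(34,27) nearest=5 d=20 new=(17,15) → add node 6 parent=5 cost=15
8. q=(8,26) nearest=6 d=11 new=(14,18) → add node 7 parent=6 cost=18
9. q=(31,33) nearest=7 d=17 new=(17,21) → add node 8 parent=7 cost=21
10. q=(14,10) nearest=5 d=2 new=(14,10) → add node 9 parent=5 cost=14
11. q=(7,19) nearest=5 d=7 new=(11,15) → blocked by [9,14]×[14,16], reject
12. q=(1,11) nearest=2 d=7 new=(5,9) → add node 10 parent=2 cost=9
13. q=(18,24) nearest=8 d=3 new=(18,24) → add node 11 parent=8 cost=24
14. q=(10,25) nearest=7 d=7 new=(11,21) → add node 12 parent=7 cost=21
15. q=(30,32) nearest=11 d=12 new=(21,27) → add node 13 parent=11 cost=27
16. q=(17,17) nearest=6 d=2 new=(17,17) → add node 14 parent=6 cost=17
17. q=(26,27) nearest=13 d=5 new=(24,27) → add node 15 parent=13 cost=30
18. q=(0,18) nearest=10 d=9 new=(2,12) → add node 16 parent=10 cost=12
19. q=(13,6) nearest=4 d=1 new=(13,6) → add node 17 parent=4 cost=13
20. q=(26,16) nearest=11 d=8 new=(21,21) → add node 18 parent=11 cost=27
21. q=(11,15) nearest=5 d=3 new=(11,15) → blocked by [9,14]×[14,16], reject
22. q=(3,17) nearest=16 d=5 new=(3,15) → add node 19 parent=16 cost=15
23. q=(24,17) nearest=18 d=4 new=(24,18) → add node 20 parent=18 cost=30
24. q=(19,12) nearest=6 d=3 new=(19,12) → add node 21 parent=6 cost=18
25. q=(2,31) nearest=12 d=10 new=(8,24) → add node 22 parent=12 cost=24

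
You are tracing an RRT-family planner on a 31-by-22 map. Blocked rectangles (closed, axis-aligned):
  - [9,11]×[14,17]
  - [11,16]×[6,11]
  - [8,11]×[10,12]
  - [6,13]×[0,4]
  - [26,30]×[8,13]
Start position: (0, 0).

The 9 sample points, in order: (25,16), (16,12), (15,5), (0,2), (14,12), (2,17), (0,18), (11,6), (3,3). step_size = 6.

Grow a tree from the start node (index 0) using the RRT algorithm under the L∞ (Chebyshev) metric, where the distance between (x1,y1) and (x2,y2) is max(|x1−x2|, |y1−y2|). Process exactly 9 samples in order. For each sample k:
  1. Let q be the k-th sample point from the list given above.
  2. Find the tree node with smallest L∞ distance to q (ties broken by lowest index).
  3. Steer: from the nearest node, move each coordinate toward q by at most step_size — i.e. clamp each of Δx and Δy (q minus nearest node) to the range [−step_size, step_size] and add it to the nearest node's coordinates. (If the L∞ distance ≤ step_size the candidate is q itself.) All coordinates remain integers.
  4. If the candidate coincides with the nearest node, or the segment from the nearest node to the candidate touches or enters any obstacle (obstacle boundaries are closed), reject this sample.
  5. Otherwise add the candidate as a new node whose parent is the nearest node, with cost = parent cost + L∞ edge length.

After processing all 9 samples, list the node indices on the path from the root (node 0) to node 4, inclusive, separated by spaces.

1. q=(25,16) nearest=0 d=25 new=(6,6) → add node 1 parent=0 cost=6
2. q=(16,12) nearest=1 d=10 new=(12,12) → blocked by [11,16]×[6,11], reject
3. q=(15,5) nearest=1 d=9 new=(12,5) → add node 2 parent=1 cost=12
4. q=(0,2) nearest=0 d=2 new=(0,2) → add node 3 parent=0 cost=2
5. q=(14,12) nearest=2 d=7 new=(14,11) → blocked by [11,16]×[6,11], reject
6. q=(2,17) nearest=1 d=11 new=(2,12) → add node 4 parent=1 cost=12
7. q=(0,18) nearest=4 d=6 new=(0,18) → add node 5 parent=4 cost=18
8. q=(11,6) nearest=2 d=1 new=(11,6) → blocked by [11,16]×[6,11], reject
9. q=(3,3) nearest=0 d=3 new=(3,3) → add node 6 parent=0 cost=3

Path: 0 1 4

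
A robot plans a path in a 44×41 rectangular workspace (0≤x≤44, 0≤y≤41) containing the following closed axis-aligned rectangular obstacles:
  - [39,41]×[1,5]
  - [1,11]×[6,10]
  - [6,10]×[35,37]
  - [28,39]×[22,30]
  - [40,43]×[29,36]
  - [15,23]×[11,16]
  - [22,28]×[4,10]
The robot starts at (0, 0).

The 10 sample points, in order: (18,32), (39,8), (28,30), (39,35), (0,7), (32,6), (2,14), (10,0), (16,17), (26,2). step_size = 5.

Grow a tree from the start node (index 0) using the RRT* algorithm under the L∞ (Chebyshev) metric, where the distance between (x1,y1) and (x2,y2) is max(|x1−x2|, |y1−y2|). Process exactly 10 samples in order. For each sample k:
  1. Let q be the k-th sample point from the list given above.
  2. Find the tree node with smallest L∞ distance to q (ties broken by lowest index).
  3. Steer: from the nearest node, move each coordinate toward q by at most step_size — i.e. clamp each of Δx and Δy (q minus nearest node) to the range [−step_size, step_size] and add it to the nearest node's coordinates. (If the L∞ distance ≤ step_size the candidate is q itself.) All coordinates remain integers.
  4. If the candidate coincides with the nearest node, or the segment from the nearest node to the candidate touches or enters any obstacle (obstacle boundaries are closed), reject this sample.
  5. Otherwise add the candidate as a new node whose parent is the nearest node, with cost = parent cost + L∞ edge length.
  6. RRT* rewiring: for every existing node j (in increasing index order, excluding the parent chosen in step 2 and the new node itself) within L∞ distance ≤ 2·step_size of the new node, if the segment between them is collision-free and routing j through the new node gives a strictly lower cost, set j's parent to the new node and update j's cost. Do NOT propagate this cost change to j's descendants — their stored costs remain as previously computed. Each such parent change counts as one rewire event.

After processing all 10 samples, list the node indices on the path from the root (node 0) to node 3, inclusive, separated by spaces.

1. q=(18,32) nearest=0 d=32 new=(5,5) → add node 1 parent=0 cost=5
2. q=(39,8) nearest=1 d=34 new=(10,8) → blocked by [1,11]×[6,10], reject
3. q=(28,30) nearest=1 d=25 new=(10,10) → blocked by [1,11]×[6,10], reject
4. q=(39,35) nearest=1 d=34 new=(10,10) → blocked by [1,11]×[6,10], reject
5. q=(0,7) nearest=1 d=5 new=(0,7) → blocked by [1,11]×[6,10], reject
6. q=(32,6) nearest=1 d=27 new=(10,6) → blocked by [1,11]×[6,10], reject
7. q=(2,14) nearest=1 d=9 new=(2,10) → blocked by [1,11]×[6,10], reject
8. q=(10,0) nearest=1 d=5 new=(10,0) → add node 2 parent=1 cost=10
9. q=(16,17) nearest=1 d=12 new=(10,10) → blocked by [1,11]×[6,10], reject
10. q=(26,2) nearest=2 d=16 new=(15,2) → add node 3 parent=2 cost=15

Path: 0 1 2 3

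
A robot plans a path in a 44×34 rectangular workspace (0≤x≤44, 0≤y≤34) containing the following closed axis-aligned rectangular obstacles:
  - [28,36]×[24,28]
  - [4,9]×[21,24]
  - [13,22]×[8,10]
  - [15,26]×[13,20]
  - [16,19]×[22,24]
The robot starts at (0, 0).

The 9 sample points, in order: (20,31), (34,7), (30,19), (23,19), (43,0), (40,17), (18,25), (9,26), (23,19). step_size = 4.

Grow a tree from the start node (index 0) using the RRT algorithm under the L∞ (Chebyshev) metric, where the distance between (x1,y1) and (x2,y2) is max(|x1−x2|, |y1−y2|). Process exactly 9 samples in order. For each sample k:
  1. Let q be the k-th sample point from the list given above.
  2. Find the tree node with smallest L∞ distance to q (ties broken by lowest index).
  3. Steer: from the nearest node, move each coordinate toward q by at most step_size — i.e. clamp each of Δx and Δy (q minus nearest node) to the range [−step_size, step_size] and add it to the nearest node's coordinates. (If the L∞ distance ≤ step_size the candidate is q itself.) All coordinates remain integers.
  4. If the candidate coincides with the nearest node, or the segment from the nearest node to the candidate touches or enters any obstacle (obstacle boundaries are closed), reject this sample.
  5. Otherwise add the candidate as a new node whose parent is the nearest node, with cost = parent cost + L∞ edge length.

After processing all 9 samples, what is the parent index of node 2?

Parent of node 2: 1

1. q=(20,31) nearest=0 d=31 new=(4,4) → add node 1 parent=0 cost=4
2. q=(34,7) nearest=1 d=30 new=(8,7) → add node 2 parent=1 cost=8
3. q=(30,19) nearest=2 d=22 new=(12,11) → add node 3 parent=2 cost=12
4. q=(23,19) nearest=3 d=11 new=(16,15) → blocked by [15,26]×[13,20], reject
5. q=(43,0) nearest=3 d=31 new=(16,7) → blocked by [13,22]×[8,10], reject
6. q=(40,17) nearest=3 d=28 new=(16,15) → blocked by [15,26]×[13,20], reject
7. q=(18,25) nearest=3 d=14 new=(16,15) → blocked by [15,26]×[13,20], reject
8. q=(9,26) nearest=3 d=15 new=(9,15) → add node 4 parent=3 cost=16
9. q=(23,19) nearest=3 d=11 new=(16,15) → blocked by [15,26]×[13,20], reject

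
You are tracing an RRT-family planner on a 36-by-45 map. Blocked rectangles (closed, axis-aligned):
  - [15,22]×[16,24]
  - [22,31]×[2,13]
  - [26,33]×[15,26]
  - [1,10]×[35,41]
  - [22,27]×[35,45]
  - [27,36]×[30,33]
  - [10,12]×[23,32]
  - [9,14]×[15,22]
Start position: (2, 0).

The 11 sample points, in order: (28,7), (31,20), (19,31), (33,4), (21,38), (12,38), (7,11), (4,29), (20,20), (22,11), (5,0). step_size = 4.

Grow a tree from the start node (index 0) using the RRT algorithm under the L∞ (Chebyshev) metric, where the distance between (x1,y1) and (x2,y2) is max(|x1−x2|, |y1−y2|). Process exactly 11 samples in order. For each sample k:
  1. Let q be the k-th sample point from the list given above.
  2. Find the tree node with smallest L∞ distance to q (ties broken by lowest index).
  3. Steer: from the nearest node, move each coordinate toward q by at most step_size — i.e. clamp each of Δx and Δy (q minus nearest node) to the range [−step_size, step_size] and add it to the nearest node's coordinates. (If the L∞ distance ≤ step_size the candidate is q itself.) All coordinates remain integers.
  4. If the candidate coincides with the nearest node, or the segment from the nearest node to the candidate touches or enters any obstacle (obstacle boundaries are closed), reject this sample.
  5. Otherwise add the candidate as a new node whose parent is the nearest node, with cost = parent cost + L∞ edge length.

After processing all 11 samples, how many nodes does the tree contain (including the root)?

Node count: 7

1. q=(28,7) nearest=0 d=26 new=(6,4) → add node 1 parent=0 cost=4
2. q=(31,20) nearest=1 d=25 new=(10,8) → add node 2 parent=1 cost=8
3. q=(19,31) nearest=2 d=23 new=(14,12) → add node 3 parent=2 cost=12
4. q=(33,4) nearest=3 d=19 new=(18,8) → add node 4 parent=3 cost=16
5. q=(21,38) nearest=3 d=26 new=(18,16) → blocked by [15,22]×[16,24], reject
6. q=(12,38) nearest=3 d=26 new=(12,16) → blocked by [9,14]×[15,22], reject
7. q=(7,11) nearest=2 d=3 new=(7,11) → add node 5 parent=2 cost=11
8. q=(4,29) nearest=3 d=17 new=(10,16) → blocked by [9,14]×[15,22], reject
9. q=(20,20) nearest=3 d=8 new=(18,16) → blocked by [15,22]×[16,24], reject
10. q=(22,11) nearest=4 d=4 new=(22,11) → blocked by [22,31]×[2,13], reject
11. q=(5,0) nearest=0 d=3 new=(5,0) → add node 6 parent=0 cost=3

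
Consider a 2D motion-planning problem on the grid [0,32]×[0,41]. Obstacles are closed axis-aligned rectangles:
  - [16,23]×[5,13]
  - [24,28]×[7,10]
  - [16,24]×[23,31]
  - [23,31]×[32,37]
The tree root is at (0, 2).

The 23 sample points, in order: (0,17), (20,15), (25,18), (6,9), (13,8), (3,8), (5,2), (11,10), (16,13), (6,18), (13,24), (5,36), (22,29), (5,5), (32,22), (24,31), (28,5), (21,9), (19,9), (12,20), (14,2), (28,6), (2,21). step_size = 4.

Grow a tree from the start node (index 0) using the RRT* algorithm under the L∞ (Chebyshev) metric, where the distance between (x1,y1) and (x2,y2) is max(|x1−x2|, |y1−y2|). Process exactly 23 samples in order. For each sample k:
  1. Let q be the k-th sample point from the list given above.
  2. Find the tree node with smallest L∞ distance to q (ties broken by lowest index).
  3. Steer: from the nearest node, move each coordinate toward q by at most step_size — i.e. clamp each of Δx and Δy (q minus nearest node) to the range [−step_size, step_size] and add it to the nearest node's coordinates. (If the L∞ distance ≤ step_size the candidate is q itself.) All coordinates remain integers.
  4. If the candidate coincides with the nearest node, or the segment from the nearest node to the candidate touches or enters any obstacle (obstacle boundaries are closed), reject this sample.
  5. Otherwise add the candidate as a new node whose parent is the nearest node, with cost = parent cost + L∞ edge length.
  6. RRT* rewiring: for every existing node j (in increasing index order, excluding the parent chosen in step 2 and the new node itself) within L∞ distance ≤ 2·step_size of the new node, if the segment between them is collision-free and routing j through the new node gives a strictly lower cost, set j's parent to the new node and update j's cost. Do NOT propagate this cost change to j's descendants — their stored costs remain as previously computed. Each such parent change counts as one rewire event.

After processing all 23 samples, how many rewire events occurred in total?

Rewire events: 2

1. q=(0,17) nearest=0 d=15 new=(0,6) → add node 1 parent=0 cost=4
2. q=(20,15) nearest=0 d=20 new=(4,6) → add node 2 parent=0 cost=4
3. q=(25,18) nearest=2 d=21 new=(8,10) → add node 3 parent=2 cost=8
4. q=(6,9) nearest=3 d=2 new=(6,9) → add node 4 parent=3 cost=10
5. q=(13,8) nearest=3 d=5 new=(12,8) → add node 5 parent=3 cost=12
6. q=(3,8) nearest=2 d=2 new=(3,8) → add node 6 parent=2 cost=6; rewire 4→6 (9<10)
7. q=(5,2) nearest=2 d=4 new=(5,2) → add node 7 parent=2 cost=8
8. q=(11,10) nearest=5 d=2 new=(11,10) → add node 8 parent=5 cost=14
9. q=(16,13) nearest=5 d=5 new=(16,12) → blocked by [16,23]×[5,13], reject
10. q=(6,18) nearest=3 d=8 new=(6,14) → add node 9 parent=3 cost=12
11. q=(13,24) nearest=9 d=10 new=(10,18) → add node 10 parent=9 cost=16
12. q=(5,36) nearest=10 d=18 new=(6,22) → add node 11 parent=10 cost=20
13. q=(22,29) nearest=10 d=12 new=(14,22) → add node 12 parent=10 cost=20
14. q=(5,5) nearest=2 d=1 new=(5,5) → add node 13 parent=2 cost=5; rewire 8→13 (11<14)
15. q=(32,22) nearest=12 d=18 new=(18,22) → add node 14 parent=12 cost=24
16. q=(24,31) nearest=14 d=9 new=(22,26) → blocked by [16,24]×[23,31], reject
17. q=(28,5) nearest=5 d=16 new=(16,5) → blocked by [16,23]×[5,13], reject
18. q=(21,9) nearest=5 d=9 new=(16,9) → blocked by [16,23]×[5,13], reject
19. q=(19,9) nearest=5 d=7 new=(16,9) → blocked by [16,23]×[5,13], reject
20. q=(12,20) nearest=10 d=2 new=(12,20) → add node 15 parent=10 cost=18
21. q=(14,2) nearest=5 d=6 new=(14,4) → add node 16 parent=5 cost=16
22. q=(28,6) nearest=16 d=14 new=(18,6) → blocked by [16,23]×[5,13], reject
23. q=(2,21) nearest=11 d=4 new=(2,21) → add node 17 parent=11 cost=24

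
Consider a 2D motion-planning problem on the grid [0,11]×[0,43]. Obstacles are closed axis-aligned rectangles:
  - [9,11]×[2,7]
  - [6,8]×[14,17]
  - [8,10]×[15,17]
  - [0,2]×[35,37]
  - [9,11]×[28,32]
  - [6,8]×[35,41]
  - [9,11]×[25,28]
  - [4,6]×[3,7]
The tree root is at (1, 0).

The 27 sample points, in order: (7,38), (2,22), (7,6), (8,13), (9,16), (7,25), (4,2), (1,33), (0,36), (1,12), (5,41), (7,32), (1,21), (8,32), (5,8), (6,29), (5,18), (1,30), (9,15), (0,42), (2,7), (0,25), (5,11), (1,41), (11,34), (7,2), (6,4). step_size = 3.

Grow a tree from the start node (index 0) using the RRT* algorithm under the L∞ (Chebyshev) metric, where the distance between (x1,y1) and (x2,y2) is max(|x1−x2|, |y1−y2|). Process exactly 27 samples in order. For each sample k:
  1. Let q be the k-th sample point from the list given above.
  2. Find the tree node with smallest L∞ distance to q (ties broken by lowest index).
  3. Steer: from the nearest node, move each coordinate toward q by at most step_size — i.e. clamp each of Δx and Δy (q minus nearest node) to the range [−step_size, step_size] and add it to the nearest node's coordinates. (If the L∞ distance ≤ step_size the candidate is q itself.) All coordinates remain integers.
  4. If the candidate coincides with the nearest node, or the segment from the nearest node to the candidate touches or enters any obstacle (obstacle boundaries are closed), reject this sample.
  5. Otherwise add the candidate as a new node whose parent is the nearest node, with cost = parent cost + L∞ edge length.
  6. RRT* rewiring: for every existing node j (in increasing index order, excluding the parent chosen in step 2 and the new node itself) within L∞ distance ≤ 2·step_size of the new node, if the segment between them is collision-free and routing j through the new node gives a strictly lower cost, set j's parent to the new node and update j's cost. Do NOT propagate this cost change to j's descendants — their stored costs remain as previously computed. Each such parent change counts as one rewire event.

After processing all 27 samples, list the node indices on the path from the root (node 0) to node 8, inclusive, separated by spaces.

Path: 0 1 3 4 5 6 7 8

1. q=(7,38) nearest=0 d=38 new=(4,3) → blocked by [4,6]×[3,7], reject
2. q=(2,22) nearest=0 d=22 new=(2,3) → add node 1 parent=0 cost=3
3. q=(7,6) nearest=1 d=5 new=(5,6) → blocked by [4,6]×[3,7], reject
4. q=(8,13) nearest=1 d=10 new=(5,6) → blocked by [4,6]×[3,7], reject
5. q=(9,16) nearest=1 d=13 new=(5,6) → blocked by [4,6]×[3,7], reject
6. q=(7,25) nearest=1 d=22 new=(5,6) → blocked by [4,6]×[3,7], reject
7. q=(4,2) nearest=1 d=2 new=(4,2) → add node 2 parent=1 cost=5
8. q=(1,33) nearest=1 d=30 new=(1,6) → add node 3 parent=1 cost=6
9. q=(0,36) nearest=3 d=30 new=(0,9) → add node 4 parent=3 cost=9
10. q=(1,12) nearest=4 d=3 new=(1,12) → add node 5 parent=4 cost=12
11. q=(5,41) nearest=5 d=29 new=(4,15) → add node 6 parent=5 cost=15
12. q=(7,32) nearest=6 d=17 new=(7,18) → blocked by [6,8]×[14,17], reject
13. q=(1,21) nearest=6 d=6 new=(1,18) → add node 7 parent=6 cost=18
14. q=(8,32) nearest=7 d=14 new=(4,21) → add node 8 parent=7 cost=21
15. q=(5,8) nearest=3 d=4 new=(4,8) → add node 9 parent=3 cost=9
16. q=(6,29) nearest=8 d=8 new=(6,24) → add node 10 parent=8 cost=24
17. q=(5,18) nearest=6 d=3 new=(5,18) → add node 11 parent=6 cost=18
18. q=(1,30) nearest=10 d=6 new=(3,27) → add node 12 parent=10 cost=27
19. q=(9,15) nearest=11 d=4 new=(8,15) → blocked by [6,8]×[14,17], reject
20. q=(0,42) nearest=12 d=15 new=(0,30) → add node 13 parent=12 cost=30
21. q=(2,7) nearest=3 d=1 new=(2,7) → add node 14 parent=3 cost=7
22. q=(0,25) nearest=12 d=3 new=(0,25) → add node 15 parent=12 cost=30
23. q=(5,11) nearest=9 d=3 new=(5,11) → add node 16 parent=9 cost=12
24. q=(1,41) nearest=13 d=11 new=(1,33) → add node 17 parent=13 cost=33
25. q=(11,34) nearest=12 d=8 new=(6,30) → add node 18 parent=12 cost=30
26. q=(7,2) nearest=2 d=3 new=(7,2) → add node 19 parent=2 cost=8
27. q=(6,4) nearest=2 d=2 new=(6,4) → blocked by [4,6]×[3,7], reject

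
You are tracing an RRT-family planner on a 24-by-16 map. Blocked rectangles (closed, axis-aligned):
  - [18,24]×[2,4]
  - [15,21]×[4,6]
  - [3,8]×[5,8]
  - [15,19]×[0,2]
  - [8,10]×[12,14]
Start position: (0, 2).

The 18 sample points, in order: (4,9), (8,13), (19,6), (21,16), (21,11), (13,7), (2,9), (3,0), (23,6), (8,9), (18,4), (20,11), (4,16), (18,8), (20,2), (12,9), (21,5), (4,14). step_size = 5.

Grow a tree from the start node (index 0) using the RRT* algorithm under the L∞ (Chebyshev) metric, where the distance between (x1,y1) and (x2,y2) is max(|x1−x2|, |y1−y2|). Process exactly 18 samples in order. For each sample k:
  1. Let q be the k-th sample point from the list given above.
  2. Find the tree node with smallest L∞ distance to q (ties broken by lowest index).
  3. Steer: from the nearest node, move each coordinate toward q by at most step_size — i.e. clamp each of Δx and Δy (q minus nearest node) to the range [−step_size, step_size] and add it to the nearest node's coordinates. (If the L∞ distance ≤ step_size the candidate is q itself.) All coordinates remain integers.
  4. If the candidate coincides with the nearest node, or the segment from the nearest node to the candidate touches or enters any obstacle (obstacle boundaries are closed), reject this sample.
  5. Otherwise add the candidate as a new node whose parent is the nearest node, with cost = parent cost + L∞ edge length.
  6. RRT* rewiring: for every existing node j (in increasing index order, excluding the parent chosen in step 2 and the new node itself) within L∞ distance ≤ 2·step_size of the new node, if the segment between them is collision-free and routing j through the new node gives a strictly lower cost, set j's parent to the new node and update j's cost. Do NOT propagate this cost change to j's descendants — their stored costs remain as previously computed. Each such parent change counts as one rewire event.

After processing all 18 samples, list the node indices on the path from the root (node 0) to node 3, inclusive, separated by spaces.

1. q=(4,9) nearest=0 d=7 new=(4,7) → blocked by [3,8]×[5,8], reject
2. q=(8,13) nearest=0 d=11 new=(5,7) → blocked by [3,8]×[5,8], reject
3. q=(19,6) nearest=0 d=19 new=(5,6) → blocked by [3,8]×[5,8], reject
4. q=(21,16) nearest=0 d=21 new=(5,7) → blocked by [3,8]×[5,8], reject
5. q=(21,11) nearest=0 d=21 new=(5,7) → blocked by [3,8]×[5,8], reject
6. q=(13,7) nearest=0 d=13 new=(5,7) → blocked by [3,8]×[5,8], reject
7. q=(2,9) nearest=0 d=7 new=(2,7) → add node 1 parent=0 cost=5
8. q=(3,0) nearest=0 d=3 new=(3,0) → add node 2 parent=0 cost=3
9. q=(23,6) nearest=2 d=20 new=(8,5) → blocked by [3,8]×[5,8], reject
10. q=(8,9) nearest=1 d=6 new=(7,9) → blocked by [3,8]×[5,8], reject
11. q=(18,4) nearest=2 d=15 new=(8,4) → add node 3 parent=2 cost=8
12. q=(20,11) nearest=3 d=12 new=(13,9) → add node 4 parent=3 cost=13
13. q=(4,16) nearest=1 d=9 new=(4,12) → add node 5 parent=1 cost=10
14. q=(18,8) nearest=4 d=5 new=(18,8) → add node 6 parent=4 cost=18
15. q=(20,2) nearest=6 d=6 new=(20,3) → blocked by [18,24]×[2,4], reject
16. q=(12,9) nearest=4 d=1 new=(12,9) → add node 7 parent=4 cost=14
17. q=(21,5) nearest=6 d=3 new=(21,5) → blocked by [15,21]×[4,6], reject
18. q=(4,14) nearest=5 d=2 new=(4,14) → add node 8 parent=5 cost=12

Path: 0 2 3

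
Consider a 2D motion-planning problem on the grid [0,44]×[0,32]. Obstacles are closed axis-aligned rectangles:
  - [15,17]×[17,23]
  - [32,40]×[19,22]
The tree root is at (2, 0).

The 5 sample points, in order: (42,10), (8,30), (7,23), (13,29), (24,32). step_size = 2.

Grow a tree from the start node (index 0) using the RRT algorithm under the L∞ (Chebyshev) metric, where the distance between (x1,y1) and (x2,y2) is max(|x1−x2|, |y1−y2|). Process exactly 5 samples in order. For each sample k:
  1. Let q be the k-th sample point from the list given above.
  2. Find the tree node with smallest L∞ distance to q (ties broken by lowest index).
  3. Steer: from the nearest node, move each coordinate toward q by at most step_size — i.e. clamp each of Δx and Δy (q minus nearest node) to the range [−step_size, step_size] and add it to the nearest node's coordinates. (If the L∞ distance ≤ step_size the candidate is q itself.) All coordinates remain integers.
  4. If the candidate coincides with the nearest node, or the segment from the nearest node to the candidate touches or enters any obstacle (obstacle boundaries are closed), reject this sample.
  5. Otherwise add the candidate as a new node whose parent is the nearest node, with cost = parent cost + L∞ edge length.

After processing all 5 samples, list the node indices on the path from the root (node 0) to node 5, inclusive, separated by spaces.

Path: 0 1 2 3 4 5

1. q=(42,10) nearest=0 d=40 new=(4,2) → add node 1 parent=0 cost=2
2. q=(8,30) nearest=1 d=28 new=(6,4) → add node 2 parent=1 cost=4
3. q=(7,23) nearest=2 d=19 new=(7,6) → add node 3 parent=2 cost=6
4. q=(13,29) nearest=3 d=23 new=(9,8) → add node 4 parent=3 cost=8
5. q=(24,32) nearest=4 d=24 new=(11,10) → add node 5 parent=4 cost=10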